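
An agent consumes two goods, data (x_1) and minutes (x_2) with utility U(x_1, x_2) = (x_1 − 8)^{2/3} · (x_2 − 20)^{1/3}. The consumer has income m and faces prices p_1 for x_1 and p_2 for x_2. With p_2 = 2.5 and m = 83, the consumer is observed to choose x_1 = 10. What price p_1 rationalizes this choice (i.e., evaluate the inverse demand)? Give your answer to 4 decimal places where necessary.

This is Cobb-Douglas in (x_1−8, x_2−20): tangency gives 2/3·p_2·(x_2−20) = 1/3·p_1·(x_1−8).
After buying the subsistence bundle (8, 20), a share 2/3 of the remaining income goes to x_1: x_1* = 8 + 2/3·(m − 8p_1 − 20p_2)/p_1.
Set x_1* = 10 in the demand function and solve for p_1: p_1 = 3.

p_1 = 3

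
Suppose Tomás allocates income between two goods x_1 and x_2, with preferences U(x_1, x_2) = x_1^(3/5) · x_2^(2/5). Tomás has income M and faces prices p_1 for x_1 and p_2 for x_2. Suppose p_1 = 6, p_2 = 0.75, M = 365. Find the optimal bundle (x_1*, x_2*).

x_1* = 36.5, x_2* = 194.6667

Tangency: MRS = (3/2)·x_2/x_1 = p_1/p_2.
So 0.6·p_2·x_2 = 0.4·p_1·x_1; combined with the budget, a share 0.6 of income goes to x_1.
Demand: x_1*(p_1,p_2,M) = 0.6·M/p_1 and x_2* = 0.4·M/p_2.
At p_1=6, p_2=0.75, M=365: x_1* = 0.6·365/6 = 36.5, x_2* = 194.6667.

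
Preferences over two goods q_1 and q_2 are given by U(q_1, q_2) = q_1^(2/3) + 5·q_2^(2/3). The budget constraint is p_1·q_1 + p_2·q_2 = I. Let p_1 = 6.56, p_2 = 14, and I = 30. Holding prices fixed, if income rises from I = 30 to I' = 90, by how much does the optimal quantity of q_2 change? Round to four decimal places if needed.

Δq_2* = 4.135

From the CES first-order condition, (1/5)·(q_2/q_1)^(1/3) = p_1/p_2.
Hence q_2/q_1 = (5·p_1/p_2)^(1/(1/3)), i.e. raised to the 3 power.
With the ratio pinned down, the budget gives q_1* = I/(p_1 + p_2·(q_2/q_1)) and q_2* = (q_2/q_1)·q_1*.
Numerically q_2/q_1 = 12.859895, so q_1* = 30/(6.56 + 14·12.859895) = 0.1608 and q_2* = 12.859895·0.1608 = 2.0675.
At I' = 90: q_2* = 6.2026. Change: 6.2026 − 2.0675 = 4.135.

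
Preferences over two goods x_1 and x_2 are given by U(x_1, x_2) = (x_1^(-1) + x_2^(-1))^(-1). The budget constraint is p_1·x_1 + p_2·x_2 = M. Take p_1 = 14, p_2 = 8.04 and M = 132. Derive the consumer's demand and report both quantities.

MU_x_1 ∝ x_1^(-2), MU_x_2 ∝ x_2^(-2), so MRS = (x_2/x_1)^(2) = p_1/p_2.
Solve for the ratio: x_2/x_1 = [p_1/p_2]^(0.5).
With the ratio pinned down, the budget gives x_1* = M/(p_1 + p_2·(x_2/x_1)) and x_2* = (x_2/x_1)·x_1*.
Numerically x_2/x_1 = 1.319581, so x_1* = 132/(14 + 8.04·1.319581) = 5.3638 and x_2* = 1.319581·5.3638 = 7.078.

x_1* = 5.3638, x_2* = 7.078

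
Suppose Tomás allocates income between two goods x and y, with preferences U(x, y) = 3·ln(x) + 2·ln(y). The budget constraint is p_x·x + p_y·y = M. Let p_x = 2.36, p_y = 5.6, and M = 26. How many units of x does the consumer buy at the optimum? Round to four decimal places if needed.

MU_x/MU_y = (3·y)/(2·x); tangency sets this equal to p_x/p_y.
Rearranging, p_y·y = (2/3)·p_x·x. Substituting into the budget gives p_x·x·(1 + (2/3)) = M.
Demand: x*(p_x,p_y,M) = 0.6·M/p_x and y* = 0.4·M/p_y.
At p_x=2.36, p_y=5.6, M=26: x* = 0.6·26/2.36 = 6.6102.

x* = 6.6102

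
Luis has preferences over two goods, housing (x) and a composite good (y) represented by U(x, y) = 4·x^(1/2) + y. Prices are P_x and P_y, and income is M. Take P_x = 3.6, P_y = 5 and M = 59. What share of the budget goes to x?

MU_x = 2/√x, MU_y = 1. Tangency: 2/√x = P_x/P_y.
Solve: √x = 2·P_y/P_x, so x*(P_x,P_y) = (2·P_y/P_x)², and y* = (M − P_x·x*)/P_y.
Plugging in: x* = (2·5/3.6)² = 7.716, y* = 6.2444.
Expenditure on x: 3.6·7.716 = 27.7778; share = 0.4708.

share on x = 0.4708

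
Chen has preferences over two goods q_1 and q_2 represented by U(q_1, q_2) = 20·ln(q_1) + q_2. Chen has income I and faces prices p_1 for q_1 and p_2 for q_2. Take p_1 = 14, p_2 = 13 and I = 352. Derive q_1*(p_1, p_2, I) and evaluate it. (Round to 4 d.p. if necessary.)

q_1* = 18.5714

Set MRS = p_1/p_2: (20/q_1)/1 = p_1/p_2.
So q_1*(p_1,p_2) = 20·p_2/p_1, independent of income; and q_2* = (I − 20·p_2)/p_2.
At the given prices: q_1* = 20·13/14 = 18.5714.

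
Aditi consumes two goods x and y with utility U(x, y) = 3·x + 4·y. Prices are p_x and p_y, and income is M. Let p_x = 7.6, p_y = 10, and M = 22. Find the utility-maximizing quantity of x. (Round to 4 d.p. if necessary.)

x* = 0

Numerically: x* = 0, y* = 2.2.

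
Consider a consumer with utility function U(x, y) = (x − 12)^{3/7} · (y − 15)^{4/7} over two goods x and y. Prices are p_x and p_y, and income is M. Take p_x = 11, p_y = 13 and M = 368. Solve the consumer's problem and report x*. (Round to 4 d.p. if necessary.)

x* = 13.5974

Substituting into the budget: x* = 12 + 3/7·(M − 12·p_x − 15·p_y)/p_x, and y* = 15 + 4/7·(…)/p_y.
Discretionary income = 368 − 12·11 − 15·13 = 41; x* = 12 + 3/7·41/11 = 13.5974.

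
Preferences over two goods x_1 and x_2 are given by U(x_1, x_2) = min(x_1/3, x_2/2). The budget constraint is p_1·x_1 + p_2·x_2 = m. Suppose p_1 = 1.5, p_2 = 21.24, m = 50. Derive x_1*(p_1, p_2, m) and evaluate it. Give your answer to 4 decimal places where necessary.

x_1* = 3.1928

Leontief preferences: the optimum is at the kink where x_1/3 = x_2/2, i.e. x_2 = (2/3)·x_1.
Budget: p_1·x_1 + p_2·(2/3)·x_1 = m, so (3·p_1 + 2·p_2)·x_1 = 3·m.
Demand: x_1*(p_1,p_2,m) = 3·m/(3·p_1 + 2·p_2), x_2* = 2·m/(3·p_1 + 2·p_2).
Here 3·1.5 + 2·21.24 = 46.98, giving x_1* = 3.1928.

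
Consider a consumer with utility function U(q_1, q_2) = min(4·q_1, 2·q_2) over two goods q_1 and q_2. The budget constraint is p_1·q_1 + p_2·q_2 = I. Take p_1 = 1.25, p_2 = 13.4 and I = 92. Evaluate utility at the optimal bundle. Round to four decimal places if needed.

V = 13.1194

Demand: q_1*(p_1,p_2,I) = 2·I/(2·p_1 + 4·p_2), q_2* = 4·I/(2·p_1 + 4·p_2).
Here 2·1.25 + 4·13.4 = 56.1, giving q_1* = 3.2799 and q_2* = 6.5597.
Utility at the optimum: U(3.2799, 6.5597) = 13.1194.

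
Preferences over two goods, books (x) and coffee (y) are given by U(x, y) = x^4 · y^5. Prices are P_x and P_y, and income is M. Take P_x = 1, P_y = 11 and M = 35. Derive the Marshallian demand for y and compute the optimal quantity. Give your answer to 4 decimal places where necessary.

The MRS is (4/5)·y/x. Set MRS = P_x/P_y.
Rearranging, P_y·y = (5/4)·P_x·x. Substituting into the budget gives P_x·x·(1 + (5/4)) = M.
Demand: x*(P_x,P_y,M) = 4/9·M/P_x and y* = 5/9·M/P_y.
At P_x=1, P_y=11, M=35: y* = 5/9·35/11 = 1.7677.

y* = 1.7677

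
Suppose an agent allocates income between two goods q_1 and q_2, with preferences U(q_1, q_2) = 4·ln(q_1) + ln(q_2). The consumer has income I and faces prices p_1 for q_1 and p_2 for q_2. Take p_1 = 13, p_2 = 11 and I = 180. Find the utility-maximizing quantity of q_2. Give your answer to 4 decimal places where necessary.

q_2* = 3.2727

The MRS is 4·q_2/q_1. Set MRS = p_1/p_2.
So 4·p_2·q_2 = p_1·q_1; combined with the budget, a share 0.8 of income goes to q_1.
Demand: q_1*(p_1,p_2,I) = 0.8·I/p_1 and q_2* = 0.2·I/p_2.
At p_1=13, p_2=11, I=180: q_2* = 0.2·180/11 = 3.2727.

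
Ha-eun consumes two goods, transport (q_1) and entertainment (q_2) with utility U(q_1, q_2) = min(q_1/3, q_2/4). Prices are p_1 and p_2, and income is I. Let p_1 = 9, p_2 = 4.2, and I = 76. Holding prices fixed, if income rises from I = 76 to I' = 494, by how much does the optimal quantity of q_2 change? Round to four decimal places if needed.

Δq_2* = 38.1735

With perfect complements, no substitution: consume in ratio q_1:q_2 = 3:4.
Budget: p_1·q_1 + p_2·(4/3)·q_1 = I, so (3·p_1 + 4·p_2)·q_1 = 3·I.
Demand: q_1*(p_1,p_2,I) = 3·I/(3·p_1 + 4·p_2), q_2* = 4·I/(3·p_1 + 4·p_2).
Here 3·9 + 4·4.2 = 43.8, giving q_2* = 6.9406.
At I' = 494: q_2* = 45.1142. Change: 45.1142 − 6.9406 = 38.1735.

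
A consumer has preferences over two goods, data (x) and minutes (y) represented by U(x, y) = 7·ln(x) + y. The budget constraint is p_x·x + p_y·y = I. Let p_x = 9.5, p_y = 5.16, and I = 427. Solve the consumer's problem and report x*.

Set MRS = p_x/p_y: (7/x)/1 = p_x/p_y.
So x*(p_x,p_y) = 7·p_y/p_x, independent of income; and y* = (I − 7·p_y)/p_y.
At the given prices: x* = 7·5.16/9.5 = 3.8021.

x* = 3.8021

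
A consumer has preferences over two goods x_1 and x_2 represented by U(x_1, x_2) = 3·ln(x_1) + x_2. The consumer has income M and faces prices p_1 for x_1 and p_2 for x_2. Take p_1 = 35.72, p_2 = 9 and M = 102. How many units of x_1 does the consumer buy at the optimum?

x_1* = 0.7559

So x_1*(p_1,p_2) = 3·p_2/p_1, independent of income; and x_2* = (M − 3·p_2)/p_2.
At the given prices: x_1* = 3·9/35.72 = 0.7559.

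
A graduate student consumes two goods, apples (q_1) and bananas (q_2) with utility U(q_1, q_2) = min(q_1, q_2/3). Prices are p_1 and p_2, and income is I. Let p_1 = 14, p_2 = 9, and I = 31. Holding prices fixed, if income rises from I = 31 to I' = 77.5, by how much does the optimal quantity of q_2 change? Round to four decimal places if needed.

Δq_2* = 3.4024

Demand: q_1*(p_1,p_2,I) = I/(p_1 + 3·p_2), q_2* = 3·I/(p_1 + 3·p_2).
Here 14 + 3·9 = 41, giving q_2* = 2.2683.
At I' = 77.5: q_2* = 5.6707. Change: 5.6707 − 2.2683 = 3.4024.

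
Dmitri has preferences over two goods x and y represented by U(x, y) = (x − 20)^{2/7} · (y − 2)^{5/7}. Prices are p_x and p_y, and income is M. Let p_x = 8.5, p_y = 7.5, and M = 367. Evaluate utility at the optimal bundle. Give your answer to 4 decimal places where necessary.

This is Cobb-Douglas in (x−20, y−2): tangency gives 2/7·p_y·(y−2) = 5/7·p_x·(x−20).
After buying the subsistence bundle (20, 2), a share 2/7 of the remaining income goes to x: x* = 20 + 2/7·(M − 20p_x − 2p_y)/p_x.
Discretionary income = 367 − 20·8.5 − 2·7.5 = 182; x* = 20 + 2/7·182/8.5 = 26.1176; y* = 2 + 5/7·182/7.5 = 19.3333.
Utility at the optimum: U(26.1176, 19.3333) = 12.8722.

V = 12.8722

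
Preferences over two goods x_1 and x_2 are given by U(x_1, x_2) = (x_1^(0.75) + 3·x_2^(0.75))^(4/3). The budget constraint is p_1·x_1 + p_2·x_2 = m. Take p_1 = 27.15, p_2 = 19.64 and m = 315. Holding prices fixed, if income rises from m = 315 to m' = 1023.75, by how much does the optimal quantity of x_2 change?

Substitute x_2 = (x_2/x_1)·x_1 into the budget: x_1* = m/(p_1 + p_2·(x_2/x_1)).
Numerically x_2/x_1 = 295.800171, so x_1* = 315/(27.15 + 19.64·295.800171) = 0.054 and x_2* = 295.800171·0.054 = 15.9641.
At m' = 1023.75: x_2* = 51.8833. Change: 51.8833 − 15.9641 = 35.9192.

Δx_2* = 35.9192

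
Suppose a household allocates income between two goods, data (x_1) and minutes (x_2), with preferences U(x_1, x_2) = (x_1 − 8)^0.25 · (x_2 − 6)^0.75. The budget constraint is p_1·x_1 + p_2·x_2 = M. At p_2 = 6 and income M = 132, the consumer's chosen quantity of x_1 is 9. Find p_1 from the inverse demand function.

MRS = (1/3)·(x_2−6)/(x_1−8). Tangency with p_1/p_2 gives x_2−6 = 3·(p_1/p_2)·(x_1−8).
Substituting into the budget: x_1* = 8 + 0.25·(M − 8·p_1 − 6·p_2)/p_1, and x_2* = 6 + 0.75·(…)/p_2.
Set x_1* = 9 in the demand function and solve for p_1: p_1 = 8.

p_1 = 8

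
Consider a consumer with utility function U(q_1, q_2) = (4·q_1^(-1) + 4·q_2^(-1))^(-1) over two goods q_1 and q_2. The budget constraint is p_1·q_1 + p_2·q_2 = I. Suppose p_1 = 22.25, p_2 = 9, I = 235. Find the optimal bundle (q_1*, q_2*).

From the CES first-order condition, (q_2/q_1)^(2) = p_1/p_2.
Solve for the ratio: q_2/q_1 = [p_1/p_2]^(0.5).
Substitute q_2 = (q_2/q_1)·q_1 into the budget: q_1* = I/(p_1 + p_2·(q_2/q_1)).
Numerically q_2/q_1 = 1.57233, so q_1* = 235/(22.25 + 9·1.57233) = 6.4559 and q_2* = 1.57233·6.4559 = 10.1508.

q_1* = 6.4559, q_2* = 10.1508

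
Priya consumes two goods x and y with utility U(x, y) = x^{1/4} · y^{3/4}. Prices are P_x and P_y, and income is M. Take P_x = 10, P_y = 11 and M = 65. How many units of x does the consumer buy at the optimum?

MU_x/MU_y = (0.25·y)/(0.75·x); tangency sets this equal to P_x/P_y.
Rearranging, P_y·y = 3·P_x·x. Substituting into the budget gives P_x·x·(1 + 3) = M.
Demand: x*(P_x,P_y,M) = 0.25·M/P_x and y* = 0.75·M/P_y.
At P_x=10, P_y=11, M=65: x* = 0.25·65/10 = 1.625.

x* = 1.625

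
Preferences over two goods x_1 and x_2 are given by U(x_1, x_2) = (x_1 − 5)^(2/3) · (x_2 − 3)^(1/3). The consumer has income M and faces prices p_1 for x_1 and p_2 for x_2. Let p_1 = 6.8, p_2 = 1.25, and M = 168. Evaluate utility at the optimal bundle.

Let x_1' = x_1−5, x_2' = x_2−3. MRS = 2·x_2'/x_1' = p_1/p_2.
Substituting into the budget: x_1* = 5 + 2/3·(M − 5·p_1 − 3·p_2)/p_1, and x_2* = 3 + 1/3·(…)/p_2.
Discretionary income = 168 − 5·6.8 − 3·1.25 = 130.25; x_1* = 5 + 2/3·130.25/6.8 = 17.7696; x_2* = 3 + 1/3·130.25/1.25 = 37.7333.
Utility at the optimum: U(17.7696, 37.7333) = 17.8252.

V = 17.8252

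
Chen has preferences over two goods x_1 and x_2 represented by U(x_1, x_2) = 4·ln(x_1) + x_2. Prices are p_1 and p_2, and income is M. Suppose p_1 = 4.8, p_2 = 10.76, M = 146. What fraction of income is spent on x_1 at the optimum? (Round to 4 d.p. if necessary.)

MU_x_1 = 4/x_1, MU_x_2 = 1. Tangency: 4/x_1 = p_1/p_2.
So x_1*(p_1,p_2) = 4·p_2/p_1, independent of income; and x_2* = (M − 4·p_2)/p_2.
At the given prices: x_1* = 4·10.76/4.8 = 8.9667, and x_2* = 9.5688.
Expenditure on x_1: 4.8·8.9667 = 43.04; share = 0.2948.

share on x_1 = 0.2948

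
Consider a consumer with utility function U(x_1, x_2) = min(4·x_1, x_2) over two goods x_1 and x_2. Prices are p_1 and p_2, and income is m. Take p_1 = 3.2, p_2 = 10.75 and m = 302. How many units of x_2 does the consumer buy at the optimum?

x_2* = 26.1472

Leontief preferences: the optimum is at the kink where x_1/1 = x_2/4, i.e. x_2 = 4·x_1.
Budget: p_1·x_1 + p_2·4·x_1 = m, so (p_1 + 4·p_2)·x_1 = m.
Demand: x_1*(p_1,p_2,m) = m/(p_1 + 4·p_2), x_2* = 4·m/(p_1 + 4·p_2).
Here 3.2 + 4·10.75 = 46.2, giving x_2* = 26.1472.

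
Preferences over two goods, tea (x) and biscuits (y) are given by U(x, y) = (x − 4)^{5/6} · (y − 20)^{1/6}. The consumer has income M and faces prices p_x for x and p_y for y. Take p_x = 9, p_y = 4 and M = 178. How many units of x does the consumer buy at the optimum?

x* = 9.7407

This is Cobb-Douglas in (x−4, y−20): tangency gives 5/6·p_y·(y−20) = 1/6·p_x·(x−4).
Substituting into the budget: x* = 4 + 5/6·(M − 4·p_x − 20·p_y)/p_x, and y* = 20 + 1/6·(…)/p_y.
Discretionary income = 178 − 4·9 − 20·4 = 62; x* = 4 + 5/6·62/9 = 9.7407.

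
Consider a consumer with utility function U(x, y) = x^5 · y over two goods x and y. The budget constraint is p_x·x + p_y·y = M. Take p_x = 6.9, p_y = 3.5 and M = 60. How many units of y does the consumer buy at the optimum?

y* = 2.8571

MU_x/MU_y = (5·y)/(x); tangency sets this equal to p_x/p_y.
Rearranging, p_y·y = (1/5)·p_x·x. Substituting into the budget gives p_x·x·(1 + (1/5)) = M.
Demand: x*(p_x,p_y,M) = 5/6·M/p_x and y* = 1/6·M/p_y.
At p_x=6.9, p_y=3.5, M=60: y* = 1/6·60/3.5 = 2.8571.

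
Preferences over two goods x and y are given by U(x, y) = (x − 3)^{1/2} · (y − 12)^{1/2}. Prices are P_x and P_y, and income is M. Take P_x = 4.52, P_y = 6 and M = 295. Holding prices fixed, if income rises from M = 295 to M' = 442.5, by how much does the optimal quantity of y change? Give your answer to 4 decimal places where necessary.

Δy* = 12.2917

MRS = (y−12)/(x−3). Tangency with P_x/P_y gives y−12 = (P_x/P_y)·(x−3).
Substituting into the budget: x* = 3 + 0.5·(M − 3·P_x − 12·P_y)/P_x, and y* = 12 + 0.5·(…)/P_y.
Discretionary income = 295 − 3·4.52 − 12·6 = 209.44; y* = 12 + 0.5·209.44/6 = 29.4533.
At M' = 442.5: y* = 41.745. Change: 41.745 − 29.4533 = 12.2917.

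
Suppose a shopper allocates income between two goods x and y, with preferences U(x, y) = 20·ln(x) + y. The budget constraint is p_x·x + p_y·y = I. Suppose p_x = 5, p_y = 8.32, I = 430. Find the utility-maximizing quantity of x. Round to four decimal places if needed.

x* = 33.28

Set MRS = p_x/p_y: (20/x)/1 = p_x/p_y.
So x*(p_x,p_y) = 20·p_y/p_x, independent of income; and y* = (I − 20·p_y)/p_y.
At the given prices: x* = 20·8.32/5 = 33.28.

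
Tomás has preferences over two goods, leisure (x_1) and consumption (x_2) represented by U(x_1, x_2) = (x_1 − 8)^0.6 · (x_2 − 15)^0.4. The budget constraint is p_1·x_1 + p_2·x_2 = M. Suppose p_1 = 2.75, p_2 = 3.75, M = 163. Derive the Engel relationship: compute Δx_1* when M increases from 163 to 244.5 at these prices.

MRS = (3/2)·(x_2−15)/(x_1−8). Tangency with p_1/p_2 gives x_2−15 = (2/3)·(p_1/p_2)·(x_1−8).
After buying the subsistence bundle (8, 15), a share 0.6 of the remaining income goes to x_1: x_1* = 8 + 0.6·(M − 8p_1 − 15p_2)/p_1.
Discretionary income = 163 − 8·2.75 − 15·3.75 = 84.75; x_1* = 8 + 0.6·84.75/2.75 = 26.4909.
At M' = 244.5: x_1* = 44.2727. Change: 44.2727 − 26.4909 = 17.7818.

Δx_1* = 17.7818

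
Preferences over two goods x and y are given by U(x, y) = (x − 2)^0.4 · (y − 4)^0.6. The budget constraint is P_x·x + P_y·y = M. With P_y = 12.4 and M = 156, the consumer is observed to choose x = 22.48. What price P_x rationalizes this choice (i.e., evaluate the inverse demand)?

P_x = 2

Let x' = x−2, y' = y−4. MRS = (2/3)·y'/x' = P_x/P_y.
After buying the subsistence bundle (2, 4), a share 0.4 of the remaining income goes to x: x* = 2 + 0.4·(M − 2P_x − 4P_y)/P_x.
Set x* = 22.48 in the demand function and solve for P_x: P_x = 2.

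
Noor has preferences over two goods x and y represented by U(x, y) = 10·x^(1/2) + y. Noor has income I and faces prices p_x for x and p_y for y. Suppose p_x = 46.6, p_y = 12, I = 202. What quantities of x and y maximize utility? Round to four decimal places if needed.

x* = 1.6578, y* = 10.3956

Set MRS = p_x/p_y: 5·x^(−1/2) = p_x/p_y.
Thus x* = (5·p_y/p_x)² — independent of I — with the rest of income spent on y.
Plugging in: x* = (5·12/46.6)² = 1.6578, y* = 10.3956.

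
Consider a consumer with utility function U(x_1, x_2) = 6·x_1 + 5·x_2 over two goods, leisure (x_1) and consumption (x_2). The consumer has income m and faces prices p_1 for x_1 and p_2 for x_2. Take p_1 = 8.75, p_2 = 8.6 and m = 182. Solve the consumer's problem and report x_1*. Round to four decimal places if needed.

Linear utility — the consumer picks whichever good has higher MU/price: 6/8.75 = 0.6857 vs 5/8.6 = 0.5814.
x_1 gives more utility per dollar, so spend all income on x_1: x_1* = m/p_1, x_2* = 0.
Numerically: x_1* = 20.8, x_2* = 0.

x_1* = 20.8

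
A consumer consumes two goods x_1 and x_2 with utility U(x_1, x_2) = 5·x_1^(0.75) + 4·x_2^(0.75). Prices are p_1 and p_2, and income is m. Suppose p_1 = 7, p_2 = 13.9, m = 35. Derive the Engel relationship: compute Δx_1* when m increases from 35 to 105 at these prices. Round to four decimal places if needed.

From the CES first-order condition, (5/4)·(x_2/x_1)^(0.25) = p_1/p_2.
Solve for the ratio: x_2/x_1 = [(4/5)·p_1/p_2]^(4).
Substitute x_2 = (x_2/x_1)·x_1 into the budget: x_1* = m/(p_1 + p_2·(x_2/x_1)).
Numerically x_2/x_1 = 0.026345, so x_1* = 35/(7 + 13.9·0.026345) = 4.7514.
At m' = 105: x_1* = 14.2543. Change: 14.2543 − 4.7514 = 9.5029.

Δx_1* = 9.5029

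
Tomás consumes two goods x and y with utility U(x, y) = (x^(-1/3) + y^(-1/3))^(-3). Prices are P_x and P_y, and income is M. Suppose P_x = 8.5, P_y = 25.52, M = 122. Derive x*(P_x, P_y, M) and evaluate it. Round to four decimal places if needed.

x* = 6.1964

MRS = MU_x/MU_y = (y/x)^(4/3). Set equal to P_x/P_y.
Hence y/x = (P_x/P_y)^(1/(4/3)), i.e. raised to the 0.75 power.
With the ratio pinned down, the budget gives x* = M/(P_x + P_y·(y/x)) and y* = (y/x)·x*.
Numerically y/x = 0.438433, so x* = 122/(8.5 + 25.52·0.438433) = 6.1964.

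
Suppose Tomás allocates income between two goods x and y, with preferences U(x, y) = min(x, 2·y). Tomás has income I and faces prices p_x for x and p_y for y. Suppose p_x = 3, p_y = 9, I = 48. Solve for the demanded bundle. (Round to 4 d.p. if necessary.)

Leontief preferences: the optimum is at the kink where x/2 = y/1, i.e. y = (1/2)·x.
Budget: p_x·x + p_y·(1/2)·x = I, so (2·p_x + p_y)·x = 2·I.
Demand: x*(p_x,p_y,I) = 2·I/(2·p_x + p_y), y* = I/(2·p_x + p_y).
Here 2·3 + 9 = 15, giving x* = 6.4 and y* = 3.2.

x* = 6.4, y* = 3.2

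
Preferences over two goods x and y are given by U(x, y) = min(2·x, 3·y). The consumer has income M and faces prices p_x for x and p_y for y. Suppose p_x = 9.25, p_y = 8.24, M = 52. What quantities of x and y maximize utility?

Leontief preferences: the optimum is at the kink where x/3 = y/2, i.e. y = (2/3)·x.
Budget: p_x·x + p_y·(2/3)·x = M, so (3·p_x + 2·p_y)·x = 3·M.
Demand: x*(p_x,p_y,M) = 3·M/(3·p_x + 2·p_y), y* = 2·M/(3·p_x + 2·p_y).
Here 3·9.25 + 2·8.24 = 44.23, giving x* = 3.527 and y* = 2.3513.

x* = 3.527, y* = 2.3513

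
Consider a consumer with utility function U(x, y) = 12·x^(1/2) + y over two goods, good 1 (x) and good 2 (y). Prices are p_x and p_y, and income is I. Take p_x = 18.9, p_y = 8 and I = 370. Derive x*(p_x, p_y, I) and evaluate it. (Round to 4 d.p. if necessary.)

x* = 6.45

Solve: √x = 6·p_y/p_x, so x*(p_x,p_y) = (6·p_y/p_x)², and y* = (I − p_x·x*)/p_y.
Plugging in: x* = (6·8/18.9)² = 6.45.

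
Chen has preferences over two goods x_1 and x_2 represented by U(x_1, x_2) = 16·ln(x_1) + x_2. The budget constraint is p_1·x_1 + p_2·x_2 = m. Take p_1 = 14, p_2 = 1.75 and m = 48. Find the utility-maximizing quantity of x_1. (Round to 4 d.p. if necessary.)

At the given prices: x_1* = 16·1.75/14 = 2.

x_1* = 2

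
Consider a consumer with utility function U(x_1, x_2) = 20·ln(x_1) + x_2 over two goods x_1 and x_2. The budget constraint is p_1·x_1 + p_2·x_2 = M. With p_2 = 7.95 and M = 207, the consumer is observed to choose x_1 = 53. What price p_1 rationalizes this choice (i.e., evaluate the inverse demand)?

p_1 = 3

Set MRS = p_1/p_2: (20/x_1)/1 = p_1/p_2.
So x_1*(p_1,p_2) = 20·p_2/p_1, independent of income; and x_2* = (M − 20·p_2)/p_2.
Set x_1* = 53 in the demand function and solve for p_1: p_1 = 3.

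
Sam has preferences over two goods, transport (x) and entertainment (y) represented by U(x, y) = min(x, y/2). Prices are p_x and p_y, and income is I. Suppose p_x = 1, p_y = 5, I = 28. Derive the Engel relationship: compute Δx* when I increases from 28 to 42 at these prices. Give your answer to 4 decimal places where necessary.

Leontief preferences: the optimum is at the kink where x/1 = y/2, i.e. y = 2·x.
Budget: p_x·x + p_y·2·x = I, so (p_x + 2·p_y)·x = I.
Demand: x*(p_x,p_y,I) = I/(p_x + 2·p_y), y* = 2·I/(p_x + 2·p_y).
Here 1 + 2·5 = 11, giving x* = 2.5455.
At I' = 42: x* = 3.8182. Change: 3.8182 − 2.5455 = 1.2727.

Δx* = 1.2727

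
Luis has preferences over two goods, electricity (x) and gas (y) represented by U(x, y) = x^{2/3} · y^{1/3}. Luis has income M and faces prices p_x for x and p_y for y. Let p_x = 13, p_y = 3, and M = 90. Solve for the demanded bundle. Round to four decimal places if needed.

x* = 4.6154, y* = 10

MU_x/MU_y = (2/3·y)/(1/3·x); tangency sets this equal to p_x/p_y.
Rearranging, p_y·y = (1/2)·p_x·x. Substituting into the budget gives p_x·x·(1 + (1/2)) = M.
Demand: x*(p_x,p_y,M) = 2/3·M/p_x and y* = 1/3·M/p_y.
At p_x=13, p_y=3, M=90: x* = 2/3·90/13 = 4.6154, y* = 10.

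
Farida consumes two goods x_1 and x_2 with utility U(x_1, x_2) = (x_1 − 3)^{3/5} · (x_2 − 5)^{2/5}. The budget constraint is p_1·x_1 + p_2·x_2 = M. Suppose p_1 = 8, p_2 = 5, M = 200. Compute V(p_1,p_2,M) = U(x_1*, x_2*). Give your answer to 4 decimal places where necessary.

V = 11.6212

Let x_1' = x_1−3, x_2' = x_2−5. MRS = (3/2)·x_2'/x_1' = p_1/p_2.
Substituting into the budget: x_1* = 3 + 0.6·(M − 3·p_1 − 5·p_2)/p_1, and x_2* = 5 + 0.4·(…)/p_2.
Discretionary income = 200 − 3·8 − 5·5 = 151; x_1* = 3 + 0.6·151/8 = 14.325; x_2* = 5 + 0.4·151/5 = 17.08.
Utility at the optimum: U(14.325, 17.08) = 11.6212.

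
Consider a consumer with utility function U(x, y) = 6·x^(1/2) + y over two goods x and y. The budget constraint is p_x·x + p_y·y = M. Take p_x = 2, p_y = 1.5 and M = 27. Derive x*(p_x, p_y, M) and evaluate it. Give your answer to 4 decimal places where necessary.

x* = 5.0625

MU_x = 3/√x, MU_y = 1. Tangency: 3/√x = p_x/p_y.
Thus x* = (3·p_y/p_x)² — independent of M — with the rest of income spent on y.
Plugging in: x* = (3·1.5/2)² = 5.0625.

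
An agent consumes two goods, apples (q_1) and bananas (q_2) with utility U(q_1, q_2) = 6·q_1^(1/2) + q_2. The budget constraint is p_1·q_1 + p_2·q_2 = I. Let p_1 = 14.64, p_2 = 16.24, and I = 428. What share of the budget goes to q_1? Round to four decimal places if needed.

share on q_1 = 0.3788

MU_q_1 = 3/√q_1, MU_q_2 = 1. Tangency: 3/√q_1 = p_1/p_2.
Thus q_1* = (3·p_2/p_1)² — independent of I — with the rest of income spent on q_2.
Plugging in: q_1* = (3·16.24/14.64)² = 11.0747, q_2* = 16.3711.
Expenditure on q_1: 14.64·11.0747 = 162.1338; share = 0.3788.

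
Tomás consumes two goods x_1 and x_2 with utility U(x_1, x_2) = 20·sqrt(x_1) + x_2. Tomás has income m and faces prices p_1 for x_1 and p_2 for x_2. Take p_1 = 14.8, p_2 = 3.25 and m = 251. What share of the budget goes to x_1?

Set MRS = p_1/p_2: 10·x_1^(−1/2) = p_1/p_2.
Thus x_1* = (10·p_2/p_1)² — independent of m — with the rest of income spent on x_2.
Plugging in: x_1* = (10·3.25/14.8)² = 4.8222, x_2* = 55.2713.
Expenditure on x_1: 14.8·4.8222 = 71.3682; share = 0.2843.

share on x_1 = 0.2843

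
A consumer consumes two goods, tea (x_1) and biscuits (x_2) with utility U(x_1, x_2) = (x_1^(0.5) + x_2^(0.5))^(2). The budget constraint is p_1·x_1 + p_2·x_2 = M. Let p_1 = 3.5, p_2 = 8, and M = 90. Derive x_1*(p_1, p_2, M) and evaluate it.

x_1* = 17.8882

MU_x_1 ∝ x_1^(-0.5), MU_x_2 ∝ x_2^(-0.5), so MRS = (x_2/x_1)^(0.5) = p_1/p_2.
Hence x_2/x_1 = (p_1/p_2)^(1/(0.5)), i.e. raised to the 2 power.
Substitute x_2 = (x_2/x_1)·x_1 into the budget: x_1* = M/(p_1 + p_2·(x_2/x_1)).
Numerically x_2/x_1 = 0.191406, so x_1* = 90/(3.5 + 8·0.191406) = 17.8882.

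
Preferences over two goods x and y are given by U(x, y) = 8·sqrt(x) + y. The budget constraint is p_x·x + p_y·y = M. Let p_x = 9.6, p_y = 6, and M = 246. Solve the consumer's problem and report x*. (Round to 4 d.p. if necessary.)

Utility is quasi-linear in y; the FOC for x is 4/√x = p_x/p_y.
Thus x* = (4·p_y/p_x)² — independent of M — with the rest of income spent on y.
Plugging in: x* = (4·6/9.6)² = 6.25.

x* = 6.25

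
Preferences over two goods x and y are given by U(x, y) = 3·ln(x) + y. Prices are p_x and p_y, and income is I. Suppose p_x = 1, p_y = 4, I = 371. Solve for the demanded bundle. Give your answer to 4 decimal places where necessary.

Set MRS = p_x/p_y: (3/x)/1 = p_x/p_y.
So x*(p_x,p_y) = 3·p_y/p_x, independent of income; and y* = (I − 3·p_y)/p_y.
At the given prices: x* = 3·4/1 = 12, and y* = 89.75.

x* = 12, y* = 89.75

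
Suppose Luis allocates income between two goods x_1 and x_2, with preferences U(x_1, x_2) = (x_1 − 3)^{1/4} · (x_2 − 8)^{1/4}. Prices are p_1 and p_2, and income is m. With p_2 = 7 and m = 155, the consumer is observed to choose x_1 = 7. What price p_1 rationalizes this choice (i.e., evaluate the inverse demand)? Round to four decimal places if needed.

p_1 = 9

Let x_1' = x_1−3, x_2' = x_2−8. MRS = x_2'/x_1' = p_1/p_2.
After buying the subsistence bundle (3, 8), a share 0.5 of the remaining income goes to x_1: x_1* = 3 + 0.5·(m − 3p_1 − 8p_2)/p_1.
Set x_1* = 7 in the demand function and solve for p_1: p_1 = 9.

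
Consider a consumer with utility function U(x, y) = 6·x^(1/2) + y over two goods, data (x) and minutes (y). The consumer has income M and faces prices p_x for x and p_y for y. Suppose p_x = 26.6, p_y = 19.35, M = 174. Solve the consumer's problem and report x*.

x* = 4.7626

MU_x = 3/√x, MU_y = 1. Tangency: 3/√x = p_x/p_y.
Solve: √x = 3·p_y/p_x, so x*(p_x,p_y) = (3·p_y/p_x)², and y* = (M − p_x·x*)/p_y.
Plugging in: x* = (3·19.35/26.6)² = 4.7626.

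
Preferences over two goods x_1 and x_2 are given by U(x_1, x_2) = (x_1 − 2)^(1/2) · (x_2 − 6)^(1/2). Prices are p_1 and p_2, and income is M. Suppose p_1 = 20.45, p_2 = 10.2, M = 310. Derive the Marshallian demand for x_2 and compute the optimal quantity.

x_2* = 16.1912

Let x_1' = x_1−2, x_2' = x_2−6. MRS = x_2'/x_1' = p_1/p_2.
Substituting into the budget: x_1* = 2 + 0.5·(M − 2·p_1 − 6·p_2)/p_1, and x_2* = 6 + 0.5·(…)/p_2.
Discretionary income = 310 − 2·20.45 − 6·10.2 = 207.9; x_2* = 6 + 0.5·207.9/10.2 = 16.1912.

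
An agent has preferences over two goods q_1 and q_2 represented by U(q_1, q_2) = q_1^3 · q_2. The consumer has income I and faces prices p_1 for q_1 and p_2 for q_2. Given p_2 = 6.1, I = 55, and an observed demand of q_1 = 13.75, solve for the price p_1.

Tangency: MRS = 3·q_2/q_1 = p_1/p_2.
Rearranging, p_2·q_2 = (1/3)·p_1·q_1. Substituting into the budget gives p_1·q_1·(1 + (1/3)) = I.
Demand: q_1*(p_1,p_2,I) = 0.75·I/p_1 and q_2* = 0.25·I/p_2.
Set q_1* = 13.75 in the demand function and solve for p_1: p_1 = 3.

p_1 = 3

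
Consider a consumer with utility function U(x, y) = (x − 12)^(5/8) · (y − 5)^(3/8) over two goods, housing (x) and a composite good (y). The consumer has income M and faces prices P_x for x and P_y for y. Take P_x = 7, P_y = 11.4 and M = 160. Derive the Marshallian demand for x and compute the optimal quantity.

Let x' = x−12, y' = y−5. MRS = (5/3)·y'/x' = P_x/P_y.
Substituting into the budget: x* = 12 + 0.625·(M − 12·P_x − 5·P_y)/P_x, and y* = 5 + 0.375·(…)/P_y.
Discretionary income = 160 − 12·7 − 5·11.4 = 19; x* = 12 + 0.625·19/7 = 13.6964.

x* = 13.6964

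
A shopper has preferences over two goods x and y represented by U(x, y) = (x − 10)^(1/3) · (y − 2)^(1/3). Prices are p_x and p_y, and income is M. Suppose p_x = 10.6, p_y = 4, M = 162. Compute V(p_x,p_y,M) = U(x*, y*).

V = 2.3861

Let x' = x−10, y' = y−2. MRS = y'/x' = p_x/p_y.
Substituting into the budget: x* = 10 + 0.5·(M − 10·p_x − 2·p_y)/p_x, and y* = 2 + 0.5·(…)/p_y.
Discretionary income = 162 − 10·10.6 − 2·4 = 48; x* = 10 + 0.5·48/10.6 = 12.2642; y* = 2 + 0.5·48/4 = 8.
Utility at the optimum: U(12.2642, 8) = 2.3861.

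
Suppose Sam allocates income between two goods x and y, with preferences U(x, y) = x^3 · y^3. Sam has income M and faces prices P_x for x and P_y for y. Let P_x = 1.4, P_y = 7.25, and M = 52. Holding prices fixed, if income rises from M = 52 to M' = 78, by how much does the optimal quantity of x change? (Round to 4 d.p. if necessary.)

Tangency: MRS = y/x = P_x/P_y.
So 3·P_y·y = 3·P_x·x; combined with the budget, a share 0.5 of income goes to x.
Demand: x*(P_x,P_y,M) = 0.5·M/P_x and y* = 0.5·M/P_y.
At P_x=1.4, P_y=7.25, M=52: x* = 0.5·52/1.4 = 18.5714.
At M' = 78: x* = 27.8571. Change: 27.8571 − 18.5714 = 9.2857.

Δx* = 9.2857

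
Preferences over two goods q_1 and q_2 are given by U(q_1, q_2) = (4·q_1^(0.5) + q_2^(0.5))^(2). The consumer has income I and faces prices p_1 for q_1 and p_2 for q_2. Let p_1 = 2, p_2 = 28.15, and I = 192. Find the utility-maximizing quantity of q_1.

With the ratio pinned down, the budget gives q_1* = I/(p_1 + p_2·(q_2/q_1)) and q_2* = (q_2/q_1)·q_1*.
Numerically q_2/q_1 = 0.000315, so q_1* = 192/(2 + 28.15·0.000315) = 95.5756.

q_1* = 95.5756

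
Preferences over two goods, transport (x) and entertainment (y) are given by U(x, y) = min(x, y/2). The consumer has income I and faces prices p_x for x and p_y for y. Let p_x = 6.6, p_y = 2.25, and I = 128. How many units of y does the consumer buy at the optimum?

With perfect complements, no substitution: consume in ratio x:y = 1:2.
Budget: p_x·x + p_y·2·x = I, so (p_x + 2·p_y)·x = I.
Demand: x*(p_x,p_y,I) = I/(p_x + 2·p_y), y* = 2·I/(p_x + 2·p_y).
Here 6.6 + 2·2.25 = 11.1, giving y* = 23.0631.

y* = 23.0631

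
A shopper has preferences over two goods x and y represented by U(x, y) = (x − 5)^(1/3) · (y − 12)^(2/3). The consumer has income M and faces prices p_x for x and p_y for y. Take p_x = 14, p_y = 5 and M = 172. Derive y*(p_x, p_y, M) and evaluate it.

MRS = (1/2)·(y−12)/(x−5). Tangency with p_x/p_y gives y−12 = 2·(p_x/p_y)·(x−5).
After buying the subsistence bundle (5, 12), a share 1/3 of the remaining income goes to x: x* = 5 + 1/3·(M − 5p_x − 12p_y)/p_x.
Discretionary income = 172 − 5·14 − 12·5 = 42; y* = 12 + 2/3·42/5 = 17.6.

y* = 17.6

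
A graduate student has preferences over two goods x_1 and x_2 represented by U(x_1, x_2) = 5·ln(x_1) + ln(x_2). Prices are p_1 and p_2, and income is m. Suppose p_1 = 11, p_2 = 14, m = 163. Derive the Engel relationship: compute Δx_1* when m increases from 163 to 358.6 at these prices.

MU_x_1/MU_x_2 = (5·x_2)/(x_1); tangency sets this equal to p_1/p_2.
So 5·p_2·x_2 = p_1·x_1; combined with the budget, a share 5/6 of income goes to x_1.
Demand: x_1*(p_1,p_2,m) = 5/6·m/p_1 and x_2* = 1/6·m/p_2.
At p_1=11, p_2=14, m=163: x_1* = 5/6·163/11 = 12.3485.
At m' = 358.6: x_1* = 27.1667. Change: 27.1667 − 12.3485 = 14.8182.

Δx_1* = 14.8182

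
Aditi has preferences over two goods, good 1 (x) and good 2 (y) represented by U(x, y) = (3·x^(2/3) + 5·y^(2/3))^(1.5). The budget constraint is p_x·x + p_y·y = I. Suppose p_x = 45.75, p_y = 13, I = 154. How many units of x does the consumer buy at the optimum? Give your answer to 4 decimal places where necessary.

x* = 0.0577

Numerically y/x = 201.785282, so x* = 154/(45.75 + 13·201.785282) = 0.0577.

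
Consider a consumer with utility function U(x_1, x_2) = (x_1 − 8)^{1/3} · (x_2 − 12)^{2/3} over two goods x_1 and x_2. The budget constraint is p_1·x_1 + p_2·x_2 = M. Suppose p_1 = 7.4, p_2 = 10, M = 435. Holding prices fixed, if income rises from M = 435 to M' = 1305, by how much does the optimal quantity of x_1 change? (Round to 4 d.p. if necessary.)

This is Cobb-Douglas in (x_1−8, x_2−12): tangency gives 1/3·p_2·(x_2−12) = 2/3·p_1·(x_1−8).
Substituting into the budget: x_1* = 8 + 1/3·(M − 8·p_1 − 12·p_2)/p_1, and x_2* = 12 + 2/3·(…)/p_2.
Discretionary income = 435 − 8·7.4 − 12·10 = 255.8; x_1* = 8 + 1/3·255.8/7.4 = 19.5225.
At M' = 1305: x_1* = 58.7117. Change: 58.7117 − 19.5225 = 39.1892.

Δx_1* = 39.1892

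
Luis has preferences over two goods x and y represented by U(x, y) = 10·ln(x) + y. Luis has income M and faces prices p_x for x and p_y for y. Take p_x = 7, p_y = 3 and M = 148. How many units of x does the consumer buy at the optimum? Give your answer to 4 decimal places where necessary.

x* = 4.2857

MU_x = 10/x, MU_y = 1. Tangency: 10/x = p_x/p_y.
So x*(p_x,p_y) = 10·p_y/p_x, independent of income; and y* = (M − 10·p_y)/p_y.
At the given prices: x* = 10·3/7 = 4.2857.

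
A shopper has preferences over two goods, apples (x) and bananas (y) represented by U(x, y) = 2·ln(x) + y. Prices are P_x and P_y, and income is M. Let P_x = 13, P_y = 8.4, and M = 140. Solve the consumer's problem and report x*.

x* = 1.2923

MU_x = 2/x, MU_y = 1. Tangency: 2/x = P_x/P_y.
So x*(P_x,P_y) = 2·P_y/P_x, independent of income; and y* = (M − 2·P_y)/P_y.
At the given prices: x* = 2·8.4/13 = 1.2923.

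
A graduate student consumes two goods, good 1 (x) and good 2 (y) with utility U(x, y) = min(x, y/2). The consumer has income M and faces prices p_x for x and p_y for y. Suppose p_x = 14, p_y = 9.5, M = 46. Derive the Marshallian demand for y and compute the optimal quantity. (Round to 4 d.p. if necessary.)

y* = 2.7879

Leontief preferences: the optimum is at the kink where x/1 = y/2, i.e. y = 2·x.
Budget: p_x·x + p_y·2·x = M, so (p_x + 2·p_y)·x = M.
Demand: x*(p_x,p_y,M) = M/(p_x + 2·p_y), y* = 2·M/(p_x + 2·p_y).
Here 14 + 2·9.5 = 33, giving y* = 2.7879.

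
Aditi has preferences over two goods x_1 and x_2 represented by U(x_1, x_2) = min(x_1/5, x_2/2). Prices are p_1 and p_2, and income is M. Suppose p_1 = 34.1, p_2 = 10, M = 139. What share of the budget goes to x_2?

With perfect complements, no substitution: consume in ratio x_1:x_2 = 5:2.
Budget: p_1·x_1 + p_2·(2/5)·x_1 = M, so (5·p_1 + 2·p_2)·x_1 = 5·M.
Demand: x_1*(p_1,p_2,M) = 5·M/(5·p_1 + 2·p_2), x_2* = 2·M/(5·p_1 + 2·p_2).
Here 5·34.1 + 2·10 = 190.5, giving x_1* = 3.6483 and x_2* = 1.4593.
Expenditure on x_2: 10·1.4593 = 14.5932; share = 0.105.

share on x_2 = 0.105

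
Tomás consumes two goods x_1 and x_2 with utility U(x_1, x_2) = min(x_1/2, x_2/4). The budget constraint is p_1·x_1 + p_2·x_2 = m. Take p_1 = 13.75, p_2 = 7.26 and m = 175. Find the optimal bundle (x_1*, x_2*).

x_1* = 6.1903, x_2* = 12.3806

Leontief preferences: the optimum is at the kink where x_1/2 = x_2/4, i.e. x_2 = 2·x_1.
Budget: p_1·x_1 + p_2·2·x_1 = m, so (2·p_1 + 4·p_2)·x_1 = 2·m.
Demand: x_1*(p_1,p_2,m) = 2·m/(2·p_1 + 4·p_2), x_2* = 4·m/(2·p_1 + 4·p_2).
Here 2·13.75 + 4·7.26 = 56.54, giving x_1* = 6.1903 and x_2* = 12.3806.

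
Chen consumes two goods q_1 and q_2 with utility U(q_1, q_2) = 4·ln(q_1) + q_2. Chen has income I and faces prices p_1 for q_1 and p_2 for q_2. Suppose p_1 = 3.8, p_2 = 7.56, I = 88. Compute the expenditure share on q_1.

Set MRS = p_1/p_2: (4/q_1)/1 = p_1/p_2.
So q_1*(p_1,p_2) = 4·p_2/p_1, independent of income; and q_2* = (I − 4·p_2)/p_2.
At the given prices: q_1* = 4·7.56/3.8 = 7.9579, and q_2* = 7.6402.
Expenditure on q_1: 3.8·7.9579 = 30.24; share = 0.3436.

share on q_1 = 0.3436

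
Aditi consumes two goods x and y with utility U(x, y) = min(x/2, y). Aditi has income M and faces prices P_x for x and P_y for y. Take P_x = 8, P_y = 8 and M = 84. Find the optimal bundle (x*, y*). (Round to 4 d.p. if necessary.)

With perfect complements, no substitution: consume in ratio x:y = 2:1.
Budget: P_x·x + P_y·(1/2)·x = M, so (2·P_x + P_y)·x = 2·M.
Demand: x*(P_x,P_y,M) = 2·M/(2·P_x + P_y), y* = M/(2·P_x + P_y).
Here 2·8 + 8 = 24, giving x* = 7 and y* = 3.5.

x* = 7, y* = 3.5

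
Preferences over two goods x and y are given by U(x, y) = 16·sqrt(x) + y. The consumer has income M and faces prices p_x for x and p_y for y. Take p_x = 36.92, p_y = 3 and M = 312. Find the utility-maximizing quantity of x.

x* = 0.4226

MU_x = 8/√x, MU_y = 1. Tangency: 8/√x = p_x/p_y.
Thus x* = (8·p_y/p_x)² — independent of M — with the rest of income spent on y.
Plugging in: x* = (8·3/36.92)² = 0.4226.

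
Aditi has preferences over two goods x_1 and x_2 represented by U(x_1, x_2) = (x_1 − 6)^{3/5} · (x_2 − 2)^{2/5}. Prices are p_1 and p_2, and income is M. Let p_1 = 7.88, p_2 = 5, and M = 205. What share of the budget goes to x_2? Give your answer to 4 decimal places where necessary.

After buying the subsistence bundle (6, 2), a share 0.6 of the remaining income goes to x_1: x_1* = 6 + 0.6·(M − 6p_1 − 2p_2)/p_1.
Discretionary income = 205 − 6·7.88 − 2·5 = 147.72; x_1* = 6 + 0.6·147.72/7.88 = 17.2477; x_2* = 2 + 0.4·147.72/5 = 13.8176.
Expenditure on x_2: 5·13.8176 = 69.088; share = 0.337.

share on x_2 = 0.337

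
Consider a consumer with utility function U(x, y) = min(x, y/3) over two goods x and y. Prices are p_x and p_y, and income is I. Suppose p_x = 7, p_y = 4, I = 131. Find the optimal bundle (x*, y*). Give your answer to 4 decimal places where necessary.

x* = 6.8947, y* = 20.6842

Demand: x*(p_x,p_y,I) = I/(p_x + 3·p_y), y* = 3·I/(p_x + 3·p_y).
Here 7 + 3·4 = 19, giving x* = 6.8947 and y* = 20.6842.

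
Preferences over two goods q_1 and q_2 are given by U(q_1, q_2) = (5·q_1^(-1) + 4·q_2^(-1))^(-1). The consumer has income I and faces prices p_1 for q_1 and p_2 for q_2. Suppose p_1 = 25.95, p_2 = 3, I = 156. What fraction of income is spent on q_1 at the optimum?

From the CES first-order condition, (5/4)·(q_2/q_1)^(2) = p_1/p_2.
Hence q_2/q_1 = ((4/5)·p_1/p_2)^(1/(2)), i.e. raised to the 0.5 power.
With the ratio pinned down, the budget gives q_1* = I/(p_1 + p_2·(q_2/q_1)) and q_2* = (q_2/q_1)·q_1*.
Numerically q_2/q_1 = 2.630589, so q_1* = 156/(25.95 + 3·2.630589) = 4.6097 and q_2* = 2.630589·4.6097 = 12.1262.
Expenditure on q_1: 25.95·4.6097 = 119.6214; share = 0.7668.

share on q_1 = 0.7668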